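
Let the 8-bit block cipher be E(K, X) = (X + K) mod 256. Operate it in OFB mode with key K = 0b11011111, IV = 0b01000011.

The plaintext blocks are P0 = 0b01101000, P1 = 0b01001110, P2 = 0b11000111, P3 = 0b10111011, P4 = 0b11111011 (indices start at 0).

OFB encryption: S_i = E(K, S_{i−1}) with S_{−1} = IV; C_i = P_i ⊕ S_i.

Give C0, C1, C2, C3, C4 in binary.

C0 = 0b01001010, C1 = 0b01001111, C2 = 0b00100111, C3 = 0b00000100, C4 = 0b01100101

C0: S = E(K, 0b01000011) = 0b00100010; 0b01101000 ⊕ 0b00100010 = 0b01001010.
C1: S = E(K, 0b00100010) = 0b00000001; 0b01001110 ⊕ 0b00000001 = 0b01001111.
C2: S = E(K, 0b00000001) = 0b11100000; 0b11000111 ⊕ 0b11100000 = 0b00100111.
C3: S = E(K, 0b11100000) = 0b10111111; 0b10111011 ⊕ 0b10111111 = 0b00000100.
C4: S = E(K, 0b10111111) = 0b10011110; 0b11111011 ⊕ 0b10011110 = 0b01100101.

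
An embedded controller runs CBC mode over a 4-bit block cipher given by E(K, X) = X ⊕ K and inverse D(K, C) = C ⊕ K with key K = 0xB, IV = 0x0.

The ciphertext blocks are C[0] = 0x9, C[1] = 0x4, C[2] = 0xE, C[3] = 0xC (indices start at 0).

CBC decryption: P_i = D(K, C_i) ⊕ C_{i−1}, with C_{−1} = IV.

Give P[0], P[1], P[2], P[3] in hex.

P[0] = 0x2, P[1] = 0x6, P[2] = 0x1, P[3] = 0x9

P[0]: D(K, 0x9) = 0x2; 0x2 ⊕ 0x0 = 0x2.
P[1]: D(K, 0x4) = 0xF; 0xF ⊕ 0x9 = 0x6.
P[2]: D(K, 0xE) = 0x5; 0x5 ⊕ 0x4 = 0x1.
P[3]: D(K, 0xC) = 0x7; 0x7 ⊕ 0xE = 0x9.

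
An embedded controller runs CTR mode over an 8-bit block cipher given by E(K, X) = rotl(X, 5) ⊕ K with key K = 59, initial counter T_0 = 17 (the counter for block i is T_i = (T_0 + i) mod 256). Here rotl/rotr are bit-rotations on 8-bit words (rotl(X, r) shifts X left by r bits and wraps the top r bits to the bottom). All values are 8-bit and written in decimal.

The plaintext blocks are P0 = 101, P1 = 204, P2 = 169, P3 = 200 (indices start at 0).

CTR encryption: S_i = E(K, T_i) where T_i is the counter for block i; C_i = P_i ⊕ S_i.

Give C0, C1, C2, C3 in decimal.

C0: T = 17, S = E(K, T) = 25; 101 ⊕ 25 = 124.
C1: T = 18, S = E(K, T) = 121; 204 ⊕ 121 = 181.
C2: T = 19, S = E(K, T) = 89; 169 ⊕ 89 = 240.
C3: T = 20, S = E(K, T) = 185; 200 ⊕ 185 = 113.

C0 = 124, C1 = 181, C2 = 240, C3 = 113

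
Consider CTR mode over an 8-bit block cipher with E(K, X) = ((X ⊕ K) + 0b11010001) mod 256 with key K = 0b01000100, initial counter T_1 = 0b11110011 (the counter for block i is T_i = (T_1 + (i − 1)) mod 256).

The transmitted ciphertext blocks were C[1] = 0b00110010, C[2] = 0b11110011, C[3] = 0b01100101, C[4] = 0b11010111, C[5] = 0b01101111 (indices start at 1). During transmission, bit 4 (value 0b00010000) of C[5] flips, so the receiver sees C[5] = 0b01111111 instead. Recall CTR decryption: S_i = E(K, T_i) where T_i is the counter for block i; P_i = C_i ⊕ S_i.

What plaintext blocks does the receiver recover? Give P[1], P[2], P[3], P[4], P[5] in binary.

P[1] = 0b10111010, P[2] = 0b01110010, P[3] = 0b11100111, P[4] = 0b01010100, P[5] = 0b11111011

Only C[5] changed, to 0b01111111. In CTR, a change in C_i flips the same bit in P_i only; the keystream is unaffected. Decrypting the received ciphertext:
P[1]: T = 0b11110011, S = E(K, T) = 0b10001000; 0b00110010 ⊕ 0b10001000 = 0b10111010.
P[2]: T = 0b11110100, S = E(K, T) = 0b10000001; 0b11110011 ⊕ 0b10000001 = 0b01110010.
P[3]: T = 0b11110101, S = E(K, T) = 0b10000010; 0b01100101 ⊕ 0b10000010 = 0b11100111.
P[4]: T = 0b11110110, S = E(K, T) = 0b10000011; 0b11010111 ⊕ 0b10000011 = 0b01010100.
P[5]: T = 0b11110111, S = E(K, T) = 0b10000100; 0b01111111 ⊕ 0b10000100 = 0b11111011.
Blocks that differ from the original plaintext: P[5].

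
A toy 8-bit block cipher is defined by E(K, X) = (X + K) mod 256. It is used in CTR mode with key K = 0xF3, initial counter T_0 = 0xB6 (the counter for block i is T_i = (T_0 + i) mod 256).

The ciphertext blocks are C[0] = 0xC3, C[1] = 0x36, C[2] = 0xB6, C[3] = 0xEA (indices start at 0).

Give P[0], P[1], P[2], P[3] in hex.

CTR decryption: S_i = E(K, T_i) where T_i is the counter for block i; P_i = C_i ⊕ S_i.
P[0]: T = 0xB6, S = E(K, T) = 0xA9; 0xC3 ⊕ 0xA9 = 0x6A.
P[1]: T = 0xB7, S = E(K, T) = 0xAA; 0x36 ⊕ 0xAA = 0x9C.
P[2]: T = 0xB8, S = E(K, T) = 0xAB; 0xB6 ⊕ 0xAB = 0x1D.
P[3]: T = 0xB9, S = E(K, T) = 0xAC; 0xEA ⊕ 0xAC = 0x46.

P[0] = 0x6A, P[1] = 0x9C, P[2] = 0x1D, P[3] = 0x46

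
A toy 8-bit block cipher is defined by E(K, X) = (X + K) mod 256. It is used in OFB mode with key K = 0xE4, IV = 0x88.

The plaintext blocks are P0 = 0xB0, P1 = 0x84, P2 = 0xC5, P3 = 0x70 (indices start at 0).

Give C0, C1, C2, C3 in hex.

OFB encryption: S_i = E(K, S_{i−1}) with S_{−1} = IV; C_i = P_i ⊕ S_i.
C0: S = E(K, 0x88) = 0x6C; 0xB0 ⊕ 0x6C = 0xDC.
C1: S = E(K, 0x6C) = 0x50; 0x84 ⊕ 0x50 = 0xD4.
C2: S = E(K, 0x50) = 0x34; 0xC5 ⊕ 0x34 = 0xF1.
C3: S = E(K, 0x34) = 0x18; 0x70 ⊕ 0x18 = 0x68.

C0 = 0xDC, C1 = 0xD4, C2 = 0xF1, C3 = 0x68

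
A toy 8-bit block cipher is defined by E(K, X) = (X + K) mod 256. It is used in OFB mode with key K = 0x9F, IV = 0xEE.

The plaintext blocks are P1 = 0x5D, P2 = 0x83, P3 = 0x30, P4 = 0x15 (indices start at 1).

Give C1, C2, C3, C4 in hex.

C1 = 0xD0, C2 = 0xAF, C3 = 0xFB, C4 = 0x7F

OFB encryption: S_i = E(K, S_{i−1}) with S_{0} = IV; C_i = P_i ⊕ S_i.
C1: S = E(K, 0xEE) = 0x8D; 0x5D ⊕ 0x8D = 0xD0.
C2: S = E(K, 0x8D) = 0x2C; 0x83 ⊕ 0x2C = 0xAF.
C3: S = E(K, 0x2C) = 0xCB; 0x30 ⊕ 0xCB = 0xFB.
C4: S = E(K, 0xCB) = 0x6A; 0x15 ⊕ 0x6A = 0x7F.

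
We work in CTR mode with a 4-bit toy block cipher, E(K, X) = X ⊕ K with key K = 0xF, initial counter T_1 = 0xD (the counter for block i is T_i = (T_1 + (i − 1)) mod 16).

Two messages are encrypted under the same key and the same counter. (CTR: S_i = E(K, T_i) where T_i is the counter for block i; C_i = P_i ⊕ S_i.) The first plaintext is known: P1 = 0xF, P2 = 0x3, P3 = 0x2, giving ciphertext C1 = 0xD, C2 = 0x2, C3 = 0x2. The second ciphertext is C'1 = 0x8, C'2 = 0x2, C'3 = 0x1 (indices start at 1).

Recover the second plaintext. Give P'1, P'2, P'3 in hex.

In CTR with a reused counter, both messages share the same keystream S_i, so C_i ⊕ C'_i = P_i ⊕ P'_i and thus P'_i = P_i ⊕ C_i ⊕ C'_i.
P'1: 0xF ⊕ 0xD ⊕ 0x8 = 0xA.
P'2: 0x3 ⊕ 0x2 ⊕ 0x2 = 0x3.
P'3: 0x2 ⊕ 0x2 ⊕ 0x1 = 0x1.

P'1 = 0xA, P'2 = 0x3, P'3 = 0x1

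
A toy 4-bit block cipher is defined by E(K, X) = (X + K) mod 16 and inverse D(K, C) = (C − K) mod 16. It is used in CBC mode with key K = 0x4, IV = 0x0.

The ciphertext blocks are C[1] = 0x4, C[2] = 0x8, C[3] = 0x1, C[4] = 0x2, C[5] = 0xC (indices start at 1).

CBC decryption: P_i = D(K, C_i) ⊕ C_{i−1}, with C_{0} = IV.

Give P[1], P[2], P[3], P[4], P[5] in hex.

P[1]: D(K, 0x4) = 0x0; 0x0 ⊕ 0x0 = 0x0.
P[2]: D(K, 0x8) = 0x4; 0x4 ⊕ 0x4 = 0x0.
P[3]: D(K, 0x1) = 0xD; 0xD ⊕ 0x8 = 0x5.
P[4]: D(K, 0x2) = 0xE; 0xE ⊕ 0x1 = 0xF.
P[5]: D(K, 0xC) = 0x8; 0x8 ⊕ 0x2 = 0xA.

P[1] = 0x0, P[2] = 0x0, P[3] = 0x5, P[4] = 0xF, P[5] = 0xA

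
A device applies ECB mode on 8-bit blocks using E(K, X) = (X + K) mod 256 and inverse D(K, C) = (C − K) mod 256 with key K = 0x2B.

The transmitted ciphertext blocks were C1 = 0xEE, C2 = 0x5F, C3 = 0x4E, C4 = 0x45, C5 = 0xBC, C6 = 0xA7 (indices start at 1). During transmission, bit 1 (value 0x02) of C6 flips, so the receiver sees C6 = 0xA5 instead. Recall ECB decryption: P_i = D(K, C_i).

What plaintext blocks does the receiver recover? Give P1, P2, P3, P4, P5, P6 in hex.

Only C6 changed, to 0xA5. In ECB, a change in C_i affects only P_i. Decrypting the received ciphertext:
P1: D(K, 0xEE) = 0xC3.
P2: D(K, 0x5F) = 0x34.
P3: D(K, 0x4E) = 0x23.
P4: D(K, 0x45) = 0x1A.
P5: D(K, 0xBC) = 0x91.
P6: D(K, 0xA5) = 0x7A.
Blocks that differ from the original plaintext: P6.

P1 = 0xC3, P2 = 0x34, P3 = 0x23, P4 = 0x1A, P5 = 0x91, P6 = 0x7A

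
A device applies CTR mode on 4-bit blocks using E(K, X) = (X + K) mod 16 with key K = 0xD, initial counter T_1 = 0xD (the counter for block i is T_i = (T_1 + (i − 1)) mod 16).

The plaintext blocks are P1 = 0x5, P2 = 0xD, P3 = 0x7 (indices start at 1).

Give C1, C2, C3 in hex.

CTR encryption: S_i = E(K, T_i) where T_i is the counter for block i; C_i = P_i ⊕ S_i.
C1: T = 0xD, S = E(K, T) = 0xA; 0x5 ⊕ 0xA = 0xF.
C2: T = 0xE, S = E(K, T) = 0xB; 0xD ⊕ 0xB = 0x6.
C3: T = 0xF, S = E(K, T) = 0xC; 0x7 ⊕ 0xC = 0xB.

C1 = 0xF, C2 = 0x6, C3 = 0xB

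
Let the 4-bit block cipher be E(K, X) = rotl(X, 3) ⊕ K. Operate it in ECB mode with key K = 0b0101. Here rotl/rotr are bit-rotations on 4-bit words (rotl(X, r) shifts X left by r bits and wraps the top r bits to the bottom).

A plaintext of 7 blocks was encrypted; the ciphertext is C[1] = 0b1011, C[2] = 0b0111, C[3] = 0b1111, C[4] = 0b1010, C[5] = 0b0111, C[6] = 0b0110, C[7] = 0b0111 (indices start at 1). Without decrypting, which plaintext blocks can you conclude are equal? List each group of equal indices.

ECB encrypts each block independently with the same key, so equal ciphertext blocks imply equal plaintext blocks.
C[2] = C[5] = C[7] = 0b0111, so P[2] = P[5] = P[7].

P[2] = P[5] = P[7]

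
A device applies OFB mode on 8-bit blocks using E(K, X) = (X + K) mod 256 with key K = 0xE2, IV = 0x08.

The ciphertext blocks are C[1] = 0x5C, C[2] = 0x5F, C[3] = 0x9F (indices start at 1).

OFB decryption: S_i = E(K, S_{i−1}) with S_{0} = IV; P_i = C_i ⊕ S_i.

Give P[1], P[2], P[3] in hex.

P[1]: S = E(K, 0x08) = 0xEA; 0x5C ⊕ 0xEA = 0xB6.
P[2]: S = E(K, 0xEA) = 0xCC; 0x5F ⊕ 0xCC = 0x93.
P[3]: S = E(K, 0xCC) = 0xAE; 0x9F ⊕ 0xAE = 0x31.

P[1] = 0xB6, P[2] = 0x93, P[3] = 0x31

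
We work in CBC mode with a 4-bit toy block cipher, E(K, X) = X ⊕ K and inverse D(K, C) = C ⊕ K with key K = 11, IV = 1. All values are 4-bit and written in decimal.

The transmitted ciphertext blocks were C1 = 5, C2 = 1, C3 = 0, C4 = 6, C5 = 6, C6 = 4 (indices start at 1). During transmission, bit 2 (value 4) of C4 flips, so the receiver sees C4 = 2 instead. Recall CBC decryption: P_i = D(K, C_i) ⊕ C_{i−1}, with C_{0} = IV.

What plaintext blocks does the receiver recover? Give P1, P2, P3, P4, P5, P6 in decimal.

P1 = 15, P2 = 15, P3 = 10, P4 = 9, P5 = 15, P6 = 9

Only C4 changed, to 2. In CBC, a change in C_i garbles P_i and flips the same bit in P_{i+1}. Decrypting the received ciphertext:
P1: D(K, 5) = 14; 14 ⊕ 1 = 15.
P2: D(K, 1) = 10; 10 ⊕ 5 = 15.
P3: D(K, 0) = 11; 11 ⊕ 1 = 10.
P4: D(K, 2) = 9; 9 ⊕ 0 = 9.
P5: D(K, 6) = 13; 13 ⊕ 2 = 15.
P6: D(K, 4) = 15; 15 ⊕ 6 = 9.
Blocks that differ from the original plaintext: P4, P5.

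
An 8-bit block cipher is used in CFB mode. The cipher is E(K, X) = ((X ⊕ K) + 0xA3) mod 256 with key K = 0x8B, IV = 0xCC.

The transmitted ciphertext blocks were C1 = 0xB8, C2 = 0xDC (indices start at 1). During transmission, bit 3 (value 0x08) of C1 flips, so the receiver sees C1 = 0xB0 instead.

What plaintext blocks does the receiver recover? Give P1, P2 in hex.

P1 = 0x5A, P2 = 0x02

CFB decryption: P_i = C_i ⊕ E(K, C_{i−1}), with C_{0} = IV.
Only C1 changed, to 0xB0. In CFB, a change in C_i flips the same bit in P_i and garbles P_{i+1}. Decrypting the received ciphertext:
P1: E(K, 0xCC) = 0xEA; 0xB0 ⊕ 0xEA = 0x5A.
P2: E(K, 0xB0) = 0xDE; 0xDC ⊕ 0xDE = 0x02.
Blocks that differ from the original plaintext: P1, P2.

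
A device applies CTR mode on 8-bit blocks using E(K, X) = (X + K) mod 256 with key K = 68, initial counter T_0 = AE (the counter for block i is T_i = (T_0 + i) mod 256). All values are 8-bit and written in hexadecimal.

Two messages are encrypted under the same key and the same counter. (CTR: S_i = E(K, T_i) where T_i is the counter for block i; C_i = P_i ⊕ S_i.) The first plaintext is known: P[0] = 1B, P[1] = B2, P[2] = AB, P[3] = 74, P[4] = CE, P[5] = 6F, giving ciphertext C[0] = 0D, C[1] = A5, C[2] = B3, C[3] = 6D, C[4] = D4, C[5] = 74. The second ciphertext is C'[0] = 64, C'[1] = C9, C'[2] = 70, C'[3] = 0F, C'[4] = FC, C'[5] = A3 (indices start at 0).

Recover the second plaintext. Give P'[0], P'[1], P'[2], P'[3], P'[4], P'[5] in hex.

P'[0] = 72, P'[1] = DE, P'[2] = 68, P'[3] = 16, P'[4] = E6, P'[5] = B8

In CTR with a reused counter, both messages share the same keystream S_i, so C_i ⊕ C'_i = P_i ⊕ P'_i and thus P'_i = P_i ⊕ C_i ⊕ C'_i.
P'[0]: 1B ⊕ 0D ⊕ 64 = 72.
P'[1]: B2 ⊕ A5 ⊕ C9 = DE.
P'[2]: AB ⊕ B3 ⊕ 70 = 68.
P'[3]: 74 ⊕ 6D ⊕ 0F = 16.
P'[4]: CE ⊕ D4 ⊕ FC = E6.
P'[5]: 6F ⊕ 74 ⊕ A3 = B8.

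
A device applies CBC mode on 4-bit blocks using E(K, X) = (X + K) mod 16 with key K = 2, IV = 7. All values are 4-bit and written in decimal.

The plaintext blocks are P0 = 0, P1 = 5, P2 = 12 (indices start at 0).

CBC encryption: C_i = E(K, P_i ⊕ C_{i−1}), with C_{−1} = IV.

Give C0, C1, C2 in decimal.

C0: P0 ⊕ 7 = 7; E(K, 7) = 9.
C1: P1 ⊕ 9 = 12; E(K, 12) = 14.
C2: P2 ⊕ 14 = 2; E(K, 2) = 4.

C0 = 9, C1 = 14, C2 = 4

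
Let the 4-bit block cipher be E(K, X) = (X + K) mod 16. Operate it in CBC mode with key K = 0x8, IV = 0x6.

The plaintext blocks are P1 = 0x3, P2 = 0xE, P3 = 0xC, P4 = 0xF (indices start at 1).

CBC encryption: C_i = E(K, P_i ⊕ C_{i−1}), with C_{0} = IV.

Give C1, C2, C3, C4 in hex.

C1: P1 ⊕ 0x6 = 0x5; E(K, 0x5) = 0xD.
C2: P2 ⊕ 0xD = 0x3; E(K, 0x3) = 0xB.
C3: P3 ⊕ 0xB = 0x7; E(K, 0x7) = 0xF.
C4: P4 ⊕ 0xF = 0x0; E(K, 0x0) = 0x8.

C1 = 0xD, C2 = 0xB, C3 = 0xF, C4 = 0x8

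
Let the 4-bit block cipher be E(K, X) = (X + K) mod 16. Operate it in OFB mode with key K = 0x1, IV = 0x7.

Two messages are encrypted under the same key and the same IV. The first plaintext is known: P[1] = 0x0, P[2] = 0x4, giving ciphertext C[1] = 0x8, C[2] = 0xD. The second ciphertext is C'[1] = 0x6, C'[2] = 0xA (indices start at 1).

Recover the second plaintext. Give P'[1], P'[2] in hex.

In OFB with a reused IV, both messages share the same keystream S_i, so C_i ⊕ C'_i = P_i ⊕ P'_i and thus P'_i = P_i ⊕ C_i ⊕ C'_i.
P'[1]: 0x0 ⊕ 0x8 ⊕ 0x6 = 0xE.
P'[2]: 0x4 ⊕ 0xD ⊕ 0xA = 0x3.

P'[1] = 0xE, P'[2] = 0x3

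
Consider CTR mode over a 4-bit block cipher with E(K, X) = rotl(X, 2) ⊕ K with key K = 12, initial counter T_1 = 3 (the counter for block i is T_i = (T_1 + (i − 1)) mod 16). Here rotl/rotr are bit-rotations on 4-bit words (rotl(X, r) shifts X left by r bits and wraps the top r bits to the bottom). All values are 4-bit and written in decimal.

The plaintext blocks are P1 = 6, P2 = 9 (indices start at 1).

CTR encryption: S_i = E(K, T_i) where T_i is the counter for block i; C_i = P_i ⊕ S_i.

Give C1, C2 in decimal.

C1 = 6, C2 = 4

C1: T = 3, S = E(K, T) = 0; 6 ⊕ 0 = 6.
C2: T = 4, S = E(K, T) = 13; 9 ⊕ 13 = 4.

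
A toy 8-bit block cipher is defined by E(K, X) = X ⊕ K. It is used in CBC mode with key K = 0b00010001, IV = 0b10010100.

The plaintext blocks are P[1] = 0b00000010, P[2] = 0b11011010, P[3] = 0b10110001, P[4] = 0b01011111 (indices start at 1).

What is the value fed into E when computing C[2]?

0b01011101

CBC encryption: C_i = E(K, P_i ⊕ C_{i−1}), with C_{0} = IV.
C[1]: P[1] ⊕ 0b10010100 = 0b10010110; E(K, 0b10010110) = 0b10000111.
C[2]: P[2] ⊕ 0b10000111 = 0b01011101; E(K, 0b01011101) = 0b01001100.
So the input to E for block [2] is 0b01011101.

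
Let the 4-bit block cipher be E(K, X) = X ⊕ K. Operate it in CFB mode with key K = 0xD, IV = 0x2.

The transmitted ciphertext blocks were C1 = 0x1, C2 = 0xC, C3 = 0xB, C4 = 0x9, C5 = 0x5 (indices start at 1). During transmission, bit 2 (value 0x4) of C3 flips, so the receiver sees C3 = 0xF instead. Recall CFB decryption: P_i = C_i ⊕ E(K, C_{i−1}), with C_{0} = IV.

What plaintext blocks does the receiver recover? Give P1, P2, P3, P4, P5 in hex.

Only C3 changed, to 0xF. In CFB, a change in C_i flips the same bit in P_i and garbles P_{i+1}. Decrypting the received ciphertext:
P1: E(K, 0x2) = 0xF; 0x1 ⊕ 0xF = 0xE.
P2: E(K, 0x1) = 0xC; 0xC ⊕ 0xC = 0x0.
P3: E(K, 0xC) = 0x1; 0xF ⊕ 0x1 = 0xE.
P4: E(K, 0xF) = 0x2; 0x9 ⊕ 0x2 = 0xB.
P5: E(K, 0x9) = 0x4; 0x5 ⊕ 0x4 = 0x1.
Blocks that differ from the original plaintext: P3, P4.

P1 = 0xE, P2 = 0x0, P3 = 0xE, P4 = 0xB, P5 = 0x1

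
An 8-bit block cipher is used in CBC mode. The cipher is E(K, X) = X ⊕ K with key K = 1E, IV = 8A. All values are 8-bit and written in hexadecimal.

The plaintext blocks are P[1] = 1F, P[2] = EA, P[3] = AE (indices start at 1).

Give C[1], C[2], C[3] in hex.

CBC encryption: C_i = E(K, P_i ⊕ C_{i−1}), with C_{0} = IV.
C[1]: P[1] ⊕ 8A = 95; E(K, 95) = 8B.
C[2]: P[2] ⊕ 8B = 61; E(K, 61) = 7F.
C[3]: P[3] ⊕ 7F = D1; E(K, D1) = CF.

C[1] = 8B, C[2] = 7F, C[3] = CF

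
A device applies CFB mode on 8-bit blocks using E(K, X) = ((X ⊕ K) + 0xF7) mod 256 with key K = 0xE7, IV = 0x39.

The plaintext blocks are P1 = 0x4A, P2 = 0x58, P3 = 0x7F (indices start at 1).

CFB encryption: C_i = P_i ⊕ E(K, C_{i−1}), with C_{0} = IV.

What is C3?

C1: E(K, 0x39) = 0xD5; 0x4A ⊕ 0xD5 = 0x9F.
C2: E(K, 0x9F) = 0x6F; 0x58 ⊕ 0x6F = 0x37.
C3: E(K, 0x37) = 0xC7; 0x7F ⊕ 0xC7 = 0xB8.

C3 = 0xB8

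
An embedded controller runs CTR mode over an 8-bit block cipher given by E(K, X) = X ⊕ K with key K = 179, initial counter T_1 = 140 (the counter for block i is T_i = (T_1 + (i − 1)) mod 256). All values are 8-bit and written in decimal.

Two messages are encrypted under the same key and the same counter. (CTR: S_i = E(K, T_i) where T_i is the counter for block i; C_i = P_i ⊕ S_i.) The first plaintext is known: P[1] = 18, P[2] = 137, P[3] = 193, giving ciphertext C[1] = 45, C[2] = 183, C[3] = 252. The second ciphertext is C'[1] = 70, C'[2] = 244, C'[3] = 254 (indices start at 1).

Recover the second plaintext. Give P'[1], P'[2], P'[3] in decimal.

In CTR with a reused counter, both messages share the same keystream S_i, so C_i ⊕ C'_i = P_i ⊕ P'_i and thus P'_i = P_i ⊕ C_i ⊕ C'_i.
P'[1]: 18 ⊕ 45 ⊕ 70 = 121.
P'[2]: 137 ⊕ 183 ⊕ 244 = 202.
P'[3]: 193 ⊕ 252 ⊕ 254 = 195.

P'[1] = 121, P'[2] = 202, P'[3] = 195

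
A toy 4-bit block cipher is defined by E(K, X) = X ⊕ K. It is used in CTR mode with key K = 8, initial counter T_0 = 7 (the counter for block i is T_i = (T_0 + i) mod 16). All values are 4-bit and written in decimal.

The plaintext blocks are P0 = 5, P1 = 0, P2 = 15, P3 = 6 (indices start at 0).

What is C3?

CTR encryption: S_i = E(K, T_i) where T_i is the counter for block i; C_i = P_i ⊕ S_i.
C0: T = 7, S = E(K, T) = 15; 5 ⊕ 15 = 10.
C1: T = 8, S = E(K, T) = 0; 0 ⊕ 0 = 0.
C2: T = 9, S = E(K, T) = 1; 15 ⊕ 1 = 14.
C3: T = 10, S = E(K, T) = 2; 6 ⊕ 2 = 4.

C3 = 4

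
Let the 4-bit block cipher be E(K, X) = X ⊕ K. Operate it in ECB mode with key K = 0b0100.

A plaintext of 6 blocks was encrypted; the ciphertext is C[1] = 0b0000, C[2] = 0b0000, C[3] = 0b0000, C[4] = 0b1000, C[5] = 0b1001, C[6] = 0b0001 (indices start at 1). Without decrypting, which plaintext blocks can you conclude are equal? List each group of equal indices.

P[1] = P[2] = P[3]

ECB encrypts each block independently with the same key, so equal ciphertext blocks imply equal plaintext blocks.
C[1] = C[2] = C[3] = 0b0000, so P[1] = P[2] = P[3].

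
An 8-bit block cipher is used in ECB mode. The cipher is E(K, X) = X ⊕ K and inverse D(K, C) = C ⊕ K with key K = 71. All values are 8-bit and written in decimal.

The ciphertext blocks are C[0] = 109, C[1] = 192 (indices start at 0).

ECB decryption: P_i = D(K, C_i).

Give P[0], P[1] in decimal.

P[0] = 42, P[1] = 135

P[0]: D(K, 109) = 42.
P[1]: D(K, 192) = 135.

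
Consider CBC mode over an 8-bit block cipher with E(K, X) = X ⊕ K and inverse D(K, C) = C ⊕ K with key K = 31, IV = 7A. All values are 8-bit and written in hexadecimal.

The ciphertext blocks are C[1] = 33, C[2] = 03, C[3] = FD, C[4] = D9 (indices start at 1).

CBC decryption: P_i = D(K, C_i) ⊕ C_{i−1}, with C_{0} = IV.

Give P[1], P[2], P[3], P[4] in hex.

P[1] = 78, P[2] = 01, P[3] = CF, P[4] = 15

P[1]: D(K, 33) = 02; 02 ⊕ 7A = 78.
P[2]: D(K, 03) = 32; 32 ⊕ 33 = 01.
P[3]: D(K, FD) = CC; CC ⊕ 03 = CF.
P[4]: D(K, D9) = E8; E8 ⊕ FD = 15.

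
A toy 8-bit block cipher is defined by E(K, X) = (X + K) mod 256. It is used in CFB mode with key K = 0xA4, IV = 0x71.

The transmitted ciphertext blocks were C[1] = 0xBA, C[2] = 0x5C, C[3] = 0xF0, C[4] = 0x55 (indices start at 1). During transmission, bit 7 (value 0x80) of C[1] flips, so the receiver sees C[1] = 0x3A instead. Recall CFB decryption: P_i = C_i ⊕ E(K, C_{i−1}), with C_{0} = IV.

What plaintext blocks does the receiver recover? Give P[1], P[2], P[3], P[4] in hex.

P[1] = 0x2F, P[2] = 0x82, P[3] = 0xF0, P[4] = 0xC1

Only C[1] changed, to 0x3A. In CFB, a change in C_i flips the same bit in P_i and garbles P_{i+1}. Decrypting the received ciphertext:
P[1]: E(K, 0x71) = 0x15; 0x3A ⊕ 0x15 = 0x2F.
P[2]: E(K, 0x3A) = 0xDE; 0x5C ⊕ 0xDE = 0x82.
P[3]: E(K, 0x5C) = 0x00; 0xF0 ⊕ 0x00 = 0xF0.
P[4]: E(K, 0xF0) = 0x94; 0x55 ⊕ 0x94 = 0xC1.
Blocks that differ from the original plaintext: P[1], P[2].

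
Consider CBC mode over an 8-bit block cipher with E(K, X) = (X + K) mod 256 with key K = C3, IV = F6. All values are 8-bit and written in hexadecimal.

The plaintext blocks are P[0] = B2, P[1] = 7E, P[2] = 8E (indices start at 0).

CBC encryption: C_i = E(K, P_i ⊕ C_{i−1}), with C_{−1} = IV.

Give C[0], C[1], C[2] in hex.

C[0] = 07, C[1] = 3C, C[2] = 75

C[0]: P[0] ⊕ F6 = 44; E(K, 44) = 07.
C[1]: P[1] ⊕ 07 = 79; E(K, 79) = 3C.
C[2]: P[2] ⊕ 3C = B2; E(K, B2) = 75.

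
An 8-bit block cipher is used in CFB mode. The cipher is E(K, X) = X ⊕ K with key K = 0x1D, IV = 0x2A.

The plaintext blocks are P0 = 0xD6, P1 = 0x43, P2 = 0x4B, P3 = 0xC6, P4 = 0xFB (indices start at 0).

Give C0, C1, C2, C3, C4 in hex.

CFB encryption: C_i = P_i ⊕ E(K, C_{i−1}), with C_{−1} = IV.
C0: E(K, 0x2A) = 0x37; 0xD6 ⊕ 0x37 = 0xE1.
C1: E(K, 0xE1) = 0xFC; 0x43 ⊕ 0xFC = 0xBF.
C2: E(K, 0xBF) = 0xA2; 0x4B ⊕ 0xA2 = 0xE9.
C3: E(K, 0xE9) = 0xF4; 0xC6 ⊕ 0xF4 = 0x32.
C4: E(K, 0x32) = 0x2F; 0xFB ⊕ 0x2F = 0xD4.

C0 = 0xE1, C1 = 0xBF, C2 = 0xE9, C3 = 0x32, C4 = 0xD4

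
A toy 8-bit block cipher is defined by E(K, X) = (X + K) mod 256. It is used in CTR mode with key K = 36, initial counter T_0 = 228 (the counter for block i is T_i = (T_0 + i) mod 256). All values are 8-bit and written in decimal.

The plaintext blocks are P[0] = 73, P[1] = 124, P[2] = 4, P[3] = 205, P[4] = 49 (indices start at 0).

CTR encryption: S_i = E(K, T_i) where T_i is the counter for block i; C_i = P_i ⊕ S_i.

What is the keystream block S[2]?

10

C[0]: T = 228, S = E(K, T) = 8; 73 ⊕ 8 = 65.
C[1]: T = 229, S = E(K, T) = 9; 124 ⊕ 9 = 117.
C[2]: T = 230, S = E(K, T) = 10; 4 ⊕ 10 = 14.
So S[2] = 10.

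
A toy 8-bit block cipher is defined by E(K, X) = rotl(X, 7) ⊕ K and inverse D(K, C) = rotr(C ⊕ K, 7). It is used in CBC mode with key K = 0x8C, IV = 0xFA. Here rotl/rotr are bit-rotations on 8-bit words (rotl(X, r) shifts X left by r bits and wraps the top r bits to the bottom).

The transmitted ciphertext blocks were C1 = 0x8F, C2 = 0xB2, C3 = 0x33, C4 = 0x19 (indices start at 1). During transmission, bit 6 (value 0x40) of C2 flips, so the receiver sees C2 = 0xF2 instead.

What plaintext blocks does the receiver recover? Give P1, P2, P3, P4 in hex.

P1 = 0xFC, P2 = 0x73, P3 = 0x8D, P4 = 0x18

CBC decryption: P_i = D(K, C_i) ⊕ C_{i−1}, with C_{0} = IV.
Only C2 changed, to 0xF2. In CBC, a change in C_i garbles P_i and flips the same bit in P_{i+1}. Decrypting the received ciphertext:
P1: D(K, 0x8F) = 0x06; 0x06 ⊕ 0xFA = 0xFC.
P2: D(K, 0xF2) = 0xFC; 0xFC ⊕ 0x8F = 0x73.
P3: D(K, 0x33) = 0x7F; 0x7F ⊕ 0xF2 = 0x8D.
P4: D(K, 0x19) = 0x2B; 0x2B ⊕ 0x33 = 0x18.
Blocks that differ from the original plaintext: P2, P3.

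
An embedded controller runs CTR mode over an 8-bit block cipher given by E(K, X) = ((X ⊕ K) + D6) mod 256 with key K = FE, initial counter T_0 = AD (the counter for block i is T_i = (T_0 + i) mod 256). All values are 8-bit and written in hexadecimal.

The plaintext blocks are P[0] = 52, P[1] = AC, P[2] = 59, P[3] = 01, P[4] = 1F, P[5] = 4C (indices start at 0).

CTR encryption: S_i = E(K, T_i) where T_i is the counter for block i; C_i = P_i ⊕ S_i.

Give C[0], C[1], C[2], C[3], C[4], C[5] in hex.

C[0] = 7B, C[1] = 8A, C[2] = 7E, C[3] = 25, C[4] = 3A, C[5] = 6E

C[0]: T = AD, S = E(K, T) = 29; 52 ⊕ 29 = 7B.
C[1]: T = AE, S = E(K, T) = 26; AC ⊕ 26 = 8A.
C[2]: T = AF, S = E(K, T) = 27; 59 ⊕ 27 = 7E.
C[3]: T = B0, S = E(K, T) = 24; 01 ⊕ 24 = 25.
C[4]: T = B1, S = E(K, T) = 25; 1F ⊕ 25 = 3A.
C[5]: T = B2, S = E(K, T) = 22; 4C ⊕ 22 = 6E.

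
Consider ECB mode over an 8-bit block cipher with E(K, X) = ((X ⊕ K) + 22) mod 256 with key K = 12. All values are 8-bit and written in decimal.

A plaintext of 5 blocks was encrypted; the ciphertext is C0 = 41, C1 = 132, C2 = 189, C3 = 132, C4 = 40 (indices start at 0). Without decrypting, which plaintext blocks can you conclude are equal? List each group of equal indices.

ECB encrypts each block independently with the same key, so equal ciphertext blocks imply equal plaintext blocks.
C1 = C3 = 132, so P1 = P3.

P1 = P3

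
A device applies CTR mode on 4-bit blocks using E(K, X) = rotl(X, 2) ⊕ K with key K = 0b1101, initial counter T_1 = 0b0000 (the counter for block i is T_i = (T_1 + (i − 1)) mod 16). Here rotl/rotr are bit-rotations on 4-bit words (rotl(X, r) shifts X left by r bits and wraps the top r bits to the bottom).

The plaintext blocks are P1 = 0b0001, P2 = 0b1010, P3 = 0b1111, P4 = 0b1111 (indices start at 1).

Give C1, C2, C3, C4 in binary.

C1 = 0b1100, C2 = 0b0011, C3 = 0b1010, C4 = 0b1110

CTR encryption: S_i = E(K, T_i) where T_i is the counter for block i; C_i = P_i ⊕ S_i.
C1: T = 0b0000, S = E(K, T) = 0b1101; 0b0001 ⊕ 0b1101 = 0b1100.
C2: T = 0b0001, S = E(K, T) = 0b1001; 0b1010 ⊕ 0b1001 = 0b0011.
C3: T = 0b0010, S = E(K, T) = 0b0101; 0b1111 ⊕ 0b0101 = 0b1010.
C4: T = 0b0011, S = E(K, T) = 0b0001; 0b1111 ⊕ 0b0001 = 0b1110.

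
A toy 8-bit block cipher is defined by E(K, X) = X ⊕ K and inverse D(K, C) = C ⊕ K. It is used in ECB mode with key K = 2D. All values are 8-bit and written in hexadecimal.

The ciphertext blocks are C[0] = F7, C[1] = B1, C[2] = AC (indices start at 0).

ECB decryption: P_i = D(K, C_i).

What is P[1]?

P[1]: D(K, B1) = 9C.

P[1] = 9C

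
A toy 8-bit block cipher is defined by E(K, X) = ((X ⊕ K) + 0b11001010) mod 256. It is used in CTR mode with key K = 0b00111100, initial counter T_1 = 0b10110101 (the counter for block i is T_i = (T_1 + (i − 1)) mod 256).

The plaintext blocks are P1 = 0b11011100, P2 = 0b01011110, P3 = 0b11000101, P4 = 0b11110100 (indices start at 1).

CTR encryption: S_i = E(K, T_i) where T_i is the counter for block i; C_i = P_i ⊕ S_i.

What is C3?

C1: T = 0b10110101, S = E(K, T) = 0b01010011; 0b11011100 ⊕ 0b01010011 = 0b10001111.
C2: T = 0b10110110, S = E(K, T) = 0b01010100; 0b01011110 ⊕ 0b01010100 = 0b00001010.
C3: T = 0b10110111, S = E(K, T) = 0b01010101; 0b11000101 ⊕ 0b01010101 = 0b10010000.

C3 = 0b10010000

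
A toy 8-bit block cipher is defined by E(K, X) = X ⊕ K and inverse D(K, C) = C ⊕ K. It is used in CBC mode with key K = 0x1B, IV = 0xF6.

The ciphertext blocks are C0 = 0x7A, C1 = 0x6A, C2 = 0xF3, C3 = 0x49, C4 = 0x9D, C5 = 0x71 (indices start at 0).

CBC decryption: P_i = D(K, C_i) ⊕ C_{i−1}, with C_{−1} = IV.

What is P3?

P3: D(K, 0x49) = 0x52; 0x52 ⊕ 0xF3 = 0xA1.

P3 = 0xA1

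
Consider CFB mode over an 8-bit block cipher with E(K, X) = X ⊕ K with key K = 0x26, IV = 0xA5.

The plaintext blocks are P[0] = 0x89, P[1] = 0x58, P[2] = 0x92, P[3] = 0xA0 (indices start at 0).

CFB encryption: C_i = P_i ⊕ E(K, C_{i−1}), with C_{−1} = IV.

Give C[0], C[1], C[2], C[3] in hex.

C[0]: E(K, 0xA5) = 0x83; 0x89 ⊕ 0x83 = 0x0A.
C[1]: E(K, 0x0A) = 0x2C; 0x58 ⊕ 0x2C = 0x74.
C[2]: E(K, 0x74) = 0x52; 0x92 ⊕ 0x52 = 0xC0.
C[3]: E(K, 0xC0) = 0xE6; 0xA0 ⊕ 0xE6 = 0x46.

C[0] = 0x0A, C[1] = 0x74, C[2] = 0xC0, C[3] = 0x46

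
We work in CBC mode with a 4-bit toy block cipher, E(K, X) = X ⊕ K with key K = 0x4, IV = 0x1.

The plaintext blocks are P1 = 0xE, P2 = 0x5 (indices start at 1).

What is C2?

C2 = 0xA

CBC encryption: C_i = E(K, P_i ⊕ C_{i−1}), with C_{0} = IV.
C1: P1 ⊕ 0x1 = 0xF; E(K, 0xF) = 0xB.
C2: P2 ⊕ 0xB = 0xE; E(K, 0xE) = 0xA.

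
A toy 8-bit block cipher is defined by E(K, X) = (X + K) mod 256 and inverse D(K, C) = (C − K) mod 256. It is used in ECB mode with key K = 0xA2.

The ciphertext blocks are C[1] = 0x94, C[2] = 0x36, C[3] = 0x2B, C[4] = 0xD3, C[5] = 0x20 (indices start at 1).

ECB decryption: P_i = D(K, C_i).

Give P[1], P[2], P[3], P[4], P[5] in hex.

P[1]: D(K, 0x94) = 0xF2.
P[2]: D(K, 0x36) = 0x94.
P[3]: D(K, 0x2B) = 0x89.
P[4]: D(K, 0xD3) = 0x31.
P[5]: D(K, 0x20) = 0x7E.

P[1] = 0xF2, P[2] = 0x94, P[3] = 0x89, P[4] = 0x31, P[5] = 0x7E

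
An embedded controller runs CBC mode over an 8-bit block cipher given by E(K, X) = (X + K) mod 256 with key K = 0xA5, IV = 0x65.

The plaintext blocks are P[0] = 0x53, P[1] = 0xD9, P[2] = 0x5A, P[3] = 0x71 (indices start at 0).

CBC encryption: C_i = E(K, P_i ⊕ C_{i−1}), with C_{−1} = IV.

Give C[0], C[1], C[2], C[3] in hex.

C[0] = 0xDB, C[1] = 0xA7, C[2] = 0xA2, C[3] = 0x78

C[0]: P[0] ⊕ 0x65 = 0x36; E(K, 0x36) = 0xDB.
C[1]: P[1] ⊕ 0xDB = 0x02; E(K, 0x02) = 0xA7.
C[2]: P[2] ⊕ 0xA7 = 0xFD; E(K, 0xFD) = 0xA2.
C[3]: P[3] ⊕ 0xA2 = 0xD3; E(K, 0xD3) = 0x78.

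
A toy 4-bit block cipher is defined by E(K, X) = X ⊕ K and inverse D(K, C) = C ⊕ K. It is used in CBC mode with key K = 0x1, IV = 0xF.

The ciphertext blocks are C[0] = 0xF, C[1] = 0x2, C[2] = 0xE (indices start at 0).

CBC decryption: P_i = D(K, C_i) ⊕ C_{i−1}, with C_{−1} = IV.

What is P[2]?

P[2]: D(K, 0xE) = 0xF; 0xF ⊕ 0x2 = 0xD.

P[2] = 0xD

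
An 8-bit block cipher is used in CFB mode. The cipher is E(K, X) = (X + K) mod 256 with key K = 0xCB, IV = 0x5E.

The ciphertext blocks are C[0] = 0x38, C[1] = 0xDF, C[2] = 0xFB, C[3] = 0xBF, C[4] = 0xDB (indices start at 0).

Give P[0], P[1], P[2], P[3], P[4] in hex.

CFB decryption: P_i = C_i ⊕ E(K, C_{i−1}), with C_{−1} = IV.
P[0]: E(K, 0x5E) = 0x29; 0x38 ⊕ 0x29 = 0x11.
P[1]: E(K, 0x38) = 0x03; 0xDF ⊕ 0x03 = 0xDC.
P[2]: E(K, 0xDF) = 0xAA; 0xFB ⊕ 0xAA = 0x51.
P[3]: E(K, 0xFB) = 0xC6; 0xBF ⊕ 0xC6 = 0x79.
P[4]: E(K, 0xBF) = 0x8A; 0xDB ⊕ 0x8A = 0x51.

P[0] = 0x11, P[1] = 0xDC, P[2] = 0x51, P[3] = 0x79, P[4] = 0x51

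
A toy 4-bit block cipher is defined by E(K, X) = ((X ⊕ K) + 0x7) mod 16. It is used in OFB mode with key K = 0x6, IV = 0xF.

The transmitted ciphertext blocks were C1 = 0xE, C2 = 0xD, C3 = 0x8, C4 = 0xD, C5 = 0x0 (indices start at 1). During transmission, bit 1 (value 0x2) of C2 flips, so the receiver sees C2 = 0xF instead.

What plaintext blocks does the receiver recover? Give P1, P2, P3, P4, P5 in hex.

OFB decryption: S_i = E(K, S_{i−1}) with S_{0} = IV; P_i = C_i ⊕ S_i.
Only C2 changed, to 0xF. In OFB, a change in C_i flips the same bit in P_i only; the keystream is unaffected. Decrypting the received ciphertext:
P1: S = E(K, 0xF) = 0x0; 0xE ⊕ 0x0 = 0xE.
P2: S = E(K, 0x0) = 0xD; 0xF ⊕ 0xD = 0x2.
P3: S = E(K, 0xD) = 0x2; 0x8 ⊕ 0x2 = 0xA.
P4: S = E(K, 0x2) = 0xB; 0xD ⊕ 0xB = 0x6.
P5: S = E(K, 0xB) = 0x4; 0x0 ⊕ 0x4 = 0x4.
Blocks that differ from the original plaintext: P2.

P1 = 0xE, P2 = 0x2, P3 = 0xA, P4 = 0x6, P5 = 0x4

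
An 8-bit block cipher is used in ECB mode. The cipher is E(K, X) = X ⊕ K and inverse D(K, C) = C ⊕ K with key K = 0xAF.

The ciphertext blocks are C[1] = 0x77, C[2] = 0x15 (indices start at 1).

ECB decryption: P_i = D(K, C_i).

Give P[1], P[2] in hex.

P[1] = 0xD8, P[2] = 0xBA

P[1]: D(K, 0x77) = 0xD8.
P[2]: D(K, 0x15) = 0xBA.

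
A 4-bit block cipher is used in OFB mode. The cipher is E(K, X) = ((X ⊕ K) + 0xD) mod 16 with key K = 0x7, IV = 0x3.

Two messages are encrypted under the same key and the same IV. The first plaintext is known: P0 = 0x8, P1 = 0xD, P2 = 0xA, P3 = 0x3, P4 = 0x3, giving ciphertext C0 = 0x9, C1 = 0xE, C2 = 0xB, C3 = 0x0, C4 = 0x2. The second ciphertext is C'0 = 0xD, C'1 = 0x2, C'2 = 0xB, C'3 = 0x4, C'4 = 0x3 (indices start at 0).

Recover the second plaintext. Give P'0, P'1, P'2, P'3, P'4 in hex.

In OFB with a reused IV, both messages share the same keystream S_i, so C_i ⊕ C'_i = P_i ⊕ P'_i and thus P'_i = P_i ⊕ C_i ⊕ C'_i.
P'0: 0x8 ⊕ 0x9 ⊕ 0xD = 0xC.
P'1: 0xD ⊕ 0xE ⊕ 0x2 = 0x1.
P'2: 0xA ⊕ 0xB ⊕ 0xB = 0xA.
P'3: 0x3 ⊕ 0x0 ⊕ 0x4 = 0x7.
P'4: 0x3 ⊕ 0x2 ⊕ 0x3 = 0x2.

P'0 = 0xC, P'1 = 0x1, P'2 = 0xA, P'3 = 0x7, P'4 = 0x2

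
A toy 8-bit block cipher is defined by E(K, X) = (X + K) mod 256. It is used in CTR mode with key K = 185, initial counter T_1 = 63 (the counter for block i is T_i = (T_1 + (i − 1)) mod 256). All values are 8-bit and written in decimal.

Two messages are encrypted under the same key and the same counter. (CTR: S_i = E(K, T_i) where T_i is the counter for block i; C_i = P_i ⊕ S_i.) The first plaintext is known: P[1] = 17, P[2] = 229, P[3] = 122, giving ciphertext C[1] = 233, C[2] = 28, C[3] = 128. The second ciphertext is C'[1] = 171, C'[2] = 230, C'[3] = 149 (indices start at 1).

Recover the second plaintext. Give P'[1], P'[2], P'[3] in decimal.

In CTR with a reused counter, both messages share the same keystream S_i, so C_i ⊕ C'_i = P_i ⊕ P'_i and thus P'_i = P_i ⊕ C_i ⊕ C'_i.
P'[1]: 17 ⊕ 233 ⊕ 171 = 83.
P'[2]: 229 ⊕ 28 ⊕ 230 = 31.
P'[3]: 122 ⊕ 128 ⊕ 149 = 111.

P'[1] = 83, P'[2] = 31, P'[3] = 111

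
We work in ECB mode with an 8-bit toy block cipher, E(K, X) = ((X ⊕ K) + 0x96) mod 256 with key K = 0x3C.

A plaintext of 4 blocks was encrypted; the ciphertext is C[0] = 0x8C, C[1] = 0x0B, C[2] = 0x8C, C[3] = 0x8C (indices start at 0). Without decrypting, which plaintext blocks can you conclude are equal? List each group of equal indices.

P[0] = P[2] = P[3]

ECB encrypts each block independently with the same key, so equal ciphertext blocks imply equal plaintext blocks.
C[0] = C[2] = C[3] = 0x8C, so P[0] = P[2] = P[3].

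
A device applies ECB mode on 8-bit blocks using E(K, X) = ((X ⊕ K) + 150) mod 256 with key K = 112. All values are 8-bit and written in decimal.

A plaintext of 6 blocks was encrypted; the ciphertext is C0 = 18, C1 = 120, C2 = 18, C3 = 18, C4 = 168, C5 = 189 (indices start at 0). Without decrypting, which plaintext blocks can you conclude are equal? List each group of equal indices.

P0 = P2 = P3

ECB encrypts each block independently with the same key, so equal ciphertext blocks imply equal plaintext blocks.
C0 = C2 = C3 = 18, so P0 = P2 = P3.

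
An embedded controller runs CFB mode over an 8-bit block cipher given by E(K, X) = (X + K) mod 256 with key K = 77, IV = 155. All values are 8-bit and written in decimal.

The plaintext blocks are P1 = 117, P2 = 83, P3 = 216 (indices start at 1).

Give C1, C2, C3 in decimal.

C1 = 157, C2 = 185, C3 = 222

CFB encryption: C_i = P_i ⊕ E(K, C_{i−1}), with C_{0} = IV.
C1: E(K, 155) = 232; 117 ⊕ 232 = 157.
C2: E(K, 157) = 234; 83 ⊕ 234 = 185.
C3: E(K, 185) = 6; 216 ⊕ 6 = 222.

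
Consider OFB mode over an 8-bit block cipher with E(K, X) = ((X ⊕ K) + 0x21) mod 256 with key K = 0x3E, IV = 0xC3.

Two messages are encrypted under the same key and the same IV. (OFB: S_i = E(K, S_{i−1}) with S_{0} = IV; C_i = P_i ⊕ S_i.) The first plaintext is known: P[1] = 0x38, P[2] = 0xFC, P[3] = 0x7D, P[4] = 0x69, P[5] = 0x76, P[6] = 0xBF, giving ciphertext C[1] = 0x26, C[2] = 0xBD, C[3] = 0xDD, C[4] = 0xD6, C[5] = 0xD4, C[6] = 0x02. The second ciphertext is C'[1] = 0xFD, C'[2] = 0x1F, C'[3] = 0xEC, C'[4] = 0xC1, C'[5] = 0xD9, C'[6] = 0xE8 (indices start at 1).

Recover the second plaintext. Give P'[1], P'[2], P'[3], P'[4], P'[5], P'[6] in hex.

P'[1] = 0xE3, P'[2] = 0x5E, P'[3] = 0x4C, P'[4] = 0x7E, P'[5] = 0x7B, P'[6] = 0x55

In OFB with a reused IV, both messages share the same keystream S_i, so C_i ⊕ C'_i = P_i ⊕ P'_i and thus P'_i = P_i ⊕ C_i ⊕ C'_i.
P'[1]: 0x38 ⊕ 0x26 ⊕ 0xFD = 0xE3.
P'[2]: 0xFC ⊕ 0xBD ⊕ 0x1F = 0x5E.
P'[3]: 0x7D ⊕ 0xDD ⊕ 0xEC = 0x4C.
P'[4]: 0x69 ⊕ 0xD6 ⊕ 0xC1 = 0x7E.
P'[5]: 0x76 ⊕ 0xD4 ⊕ 0xD9 = 0x7B.
P'[6]: 0xBF ⊕ 0x02 ⊕ 0xE8 = 0x55.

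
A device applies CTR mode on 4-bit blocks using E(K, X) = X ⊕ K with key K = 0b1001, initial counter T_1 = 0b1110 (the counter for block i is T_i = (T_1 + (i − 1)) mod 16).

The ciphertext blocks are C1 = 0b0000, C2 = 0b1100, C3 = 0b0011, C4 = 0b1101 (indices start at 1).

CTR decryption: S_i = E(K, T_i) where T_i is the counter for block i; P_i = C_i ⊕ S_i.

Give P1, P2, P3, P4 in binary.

P1: T = 0b1110, S = E(K, T) = 0b0111; 0b0000 ⊕ 0b0111 = 0b0111.
P2: T = 0b1111, S = E(K, T) = 0b0110; 0b1100 ⊕ 0b0110 = 0b1010.
P3: T = 0b0000, S = E(K, T) = 0b1001; 0b0011 ⊕ 0b1001 = 0b1010.
P4: T = 0b0001, S = E(K, T) = 0b1000; 0b1101 ⊕ 0b1000 = 0b0101.

P1 = 0b0111, P2 = 0b1010, P3 = 0b1010, P4 = 0b0101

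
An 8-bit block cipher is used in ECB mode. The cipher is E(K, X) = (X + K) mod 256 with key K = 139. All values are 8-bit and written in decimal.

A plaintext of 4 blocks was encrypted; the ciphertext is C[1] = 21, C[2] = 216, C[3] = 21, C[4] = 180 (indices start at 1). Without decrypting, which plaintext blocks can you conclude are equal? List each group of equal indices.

ECB encrypts each block independently with the same key, so equal ciphertext blocks imply equal plaintext blocks.
C[1] = C[3] = 21, so P[1] = P[3].

P[1] = P[3]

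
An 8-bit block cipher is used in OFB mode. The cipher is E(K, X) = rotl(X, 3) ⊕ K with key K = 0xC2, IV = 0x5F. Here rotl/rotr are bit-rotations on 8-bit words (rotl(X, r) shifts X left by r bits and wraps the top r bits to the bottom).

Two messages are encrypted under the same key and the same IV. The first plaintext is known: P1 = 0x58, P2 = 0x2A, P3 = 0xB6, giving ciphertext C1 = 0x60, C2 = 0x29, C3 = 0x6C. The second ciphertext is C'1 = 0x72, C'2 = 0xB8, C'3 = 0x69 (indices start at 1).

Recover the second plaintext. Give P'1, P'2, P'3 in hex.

In OFB with a reused IV, both messages share the same keystream S_i, so C_i ⊕ C'_i = P_i ⊕ P'_i and thus P'_i = P_i ⊕ C_i ⊕ C'_i.
P'1: 0x58 ⊕ 0x60 ⊕ 0x72 = 0x4A.
P'2: 0x2A ⊕ 0x29 ⊕ 0xB8 = 0xBB.
P'3: 0xB6 ⊕ 0x6C ⊕ 0x69 = 0xB3.

P'1 = 0x4A, P'2 = 0xBB, P'3 = 0xB3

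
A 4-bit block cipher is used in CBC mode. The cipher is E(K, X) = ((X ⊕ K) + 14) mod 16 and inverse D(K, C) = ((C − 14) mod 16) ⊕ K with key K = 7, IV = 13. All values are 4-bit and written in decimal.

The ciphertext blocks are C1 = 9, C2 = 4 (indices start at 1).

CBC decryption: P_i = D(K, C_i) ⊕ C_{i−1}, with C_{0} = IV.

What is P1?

P1 = 1

P1: D(K, 9) = 12; 12 ⊕ 13 = 1.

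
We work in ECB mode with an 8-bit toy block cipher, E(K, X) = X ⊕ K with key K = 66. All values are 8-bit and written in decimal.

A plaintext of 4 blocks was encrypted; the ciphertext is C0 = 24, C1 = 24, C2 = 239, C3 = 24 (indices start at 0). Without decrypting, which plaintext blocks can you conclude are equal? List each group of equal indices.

ECB encrypts each block independently with the same key, so equal ciphertext blocks imply equal plaintext blocks.
C0 = C1 = C3 = 24, so P0 = P1 = P3.

P0 = P1 = P3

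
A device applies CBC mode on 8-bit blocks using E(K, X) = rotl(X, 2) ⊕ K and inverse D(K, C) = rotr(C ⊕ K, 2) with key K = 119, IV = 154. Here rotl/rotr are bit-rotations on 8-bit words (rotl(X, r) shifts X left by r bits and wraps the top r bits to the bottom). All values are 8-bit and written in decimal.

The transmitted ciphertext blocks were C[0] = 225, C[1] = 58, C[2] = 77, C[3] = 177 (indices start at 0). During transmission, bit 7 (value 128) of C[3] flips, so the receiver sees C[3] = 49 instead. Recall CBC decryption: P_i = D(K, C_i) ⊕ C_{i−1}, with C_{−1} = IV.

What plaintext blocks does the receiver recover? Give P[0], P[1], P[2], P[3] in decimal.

Only C[3] changed, to 49. In CBC, a change in C_i garbles P_i and flips the same bit in P_{i+1}. Decrypting the received ciphertext:
P[0]: D(K, 225) = 165; 165 ⊕ 154 = 63.
P[1]: D(K, 58) = 83; 83 ⊕ 225 = 178.
P[2]: D(K, 77) = 142; 142 ⊕ 58 = 180.
P[3]: D(K, 49) = 145; 145 ⊕ 77 = 220.
Blocks that differ from the original plaintext: P[3].

P[0] = 63, P[1] = 178, P[2] = 180, P[3] = 220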